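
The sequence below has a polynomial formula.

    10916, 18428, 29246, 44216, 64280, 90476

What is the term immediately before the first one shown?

Δ: 7512, 10818, 14970, 20064, 26196
Δ²: 3306, 4152, 5094, 6132
Δ³: 846, 942, 1038
Δ⁴: 96, 96
The fourth differences are constant at 96.
Work back: 846 − 96 = 750;  3306 − 750 = 2556;  7512 − 2556 = 4956;  10916 − 4956 = 5960

5960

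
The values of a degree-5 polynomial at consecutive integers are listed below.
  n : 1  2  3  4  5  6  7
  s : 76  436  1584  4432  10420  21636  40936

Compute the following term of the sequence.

360  1148  2848  5988  11216  19300
788  1700  3140  5228  8084
912  1440  2088  2856
528  648  768
120  120
The fifth differences are constant (120).
768 + 120 = 888;  2856 + 888 = 3744;  8084 + 3744 = 11828;  19300 + 11828 = 31128;  40936 + 31128 = 72064

72064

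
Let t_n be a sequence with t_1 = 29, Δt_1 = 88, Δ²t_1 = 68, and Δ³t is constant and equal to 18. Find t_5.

Build the table forward from the leading diagonal:
Third differences: 18  18  18  18  18
Second differences: 68  86  104  122  140
First differences: 88  156  242  346  468
t: 29  117  273  515  861

861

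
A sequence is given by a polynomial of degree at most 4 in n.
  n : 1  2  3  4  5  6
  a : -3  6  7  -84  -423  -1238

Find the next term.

First differences: 9 , 1 , -91 , -339 , -815
Second differences: -8 , -92 , -248 , -476
Third differences: -84 , -156 , -228
Fourth differences: -72 , -72
Constant fourth difference = -72, so extend:
-228 − 72 = -300;  -476 − 300 = -776;  -815 − 776 = -1591;  -1238 − 1591 = -2829

-2829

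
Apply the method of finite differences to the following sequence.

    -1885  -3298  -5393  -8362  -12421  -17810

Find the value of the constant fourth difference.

First differences: -1413, -2095, -2969, -4059, -5389
Second differences: -682, -874, -1090, -1330
Third differences: -192, -216, -240
Fourth differences: -24, -24

-24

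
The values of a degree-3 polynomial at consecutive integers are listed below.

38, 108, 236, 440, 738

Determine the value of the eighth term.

70, 128, 204, 298
58, 76, 94
18, 18
The third differences are constant (18).
94 + 18 = 112;  298 + 112 = 410;  738 + 410 = 1148
112 + 18 = 130;  410 + 130 = 540;  1148 + 540 = 1688
130 + 18 = 148;  540 + 148 = 688;  1688 + 688 = 2376

2376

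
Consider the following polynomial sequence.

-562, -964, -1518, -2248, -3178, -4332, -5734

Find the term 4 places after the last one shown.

Δ: -402 , -554 , -730 , -930 , -1154 , -1402
Δ²: -152 , -176 , -200 , -224 , -248
Δ³: -24 , -24 , -24 , -24
Constant third difference = -24, so extend:
-248 − 24 = -272;  -1402 − 272 = -1674;  -5734 − 1674 = -7408
-272 − 24 = -296;  -1674 − 296 = -1970;  -7408 − 1970 = -9378
-296 − 24 = -320;  -1970 − 320 = -2290;  -9378 − 2290 = -11668
-320 − 24 = -344;  -2290 − 344 = -2634;  -11668 − 2634 = -14302

-14302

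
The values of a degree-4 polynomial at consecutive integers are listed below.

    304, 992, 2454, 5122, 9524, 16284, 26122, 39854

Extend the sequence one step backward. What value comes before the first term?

54

First differences: 688, 1462, 2668, 4402, 6760, 9838, 13732
Second differences: 774, 1206, 1734, 2358, 3078, 3894
Third differences: 432, 528, 624, 720, 816
Fourth differences: 96, 96, 96, 96
The fourth differences are constant at 96.
Work back: 432 − 96 = 336;  774 − 336 = 438;  688 − 438 = 250;  304 − 250 = 54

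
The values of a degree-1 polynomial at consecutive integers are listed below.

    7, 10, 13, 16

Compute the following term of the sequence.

19

3, 3, 3
Constant first difference = 3, so extend:
16 + 3 = 19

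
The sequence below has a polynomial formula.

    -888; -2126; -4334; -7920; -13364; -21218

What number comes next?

-32106

First differences: -1238 , -2208 , -3586 , -5444 , -7854
Second differences: -970 , -1378 , -1858 , -2410
Third differences: -408 , -480 , -552
Fourth differences: -72 , -72
Constant fourth difference = -72, so extend:
-552 − 72 = -624;  -2410 − 624 = -3034;  -7854 − 3034 = -10888;  -21218 − 10888 = -32106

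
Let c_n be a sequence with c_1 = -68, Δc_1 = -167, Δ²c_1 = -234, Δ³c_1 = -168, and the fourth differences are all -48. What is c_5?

Build the table forward from the leading diagonal:
D4: -48, -48, -48, -48, -48
D3: -168, -216, -264, -312, -360
D2: -234, -402, -618, -882, -1194
D1: -167, -401, -803, -1421, -2303
c: -68, -235, -636, -1439, -2860

-2860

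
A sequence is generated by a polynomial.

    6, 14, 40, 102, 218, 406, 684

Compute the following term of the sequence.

First differences: 8  26  62  116  188  278
Second differences: 18  36  54  72  90
Third differences: 18  18  18  18
Constant third difference = 18, so extend:
90 + 18 = 108;  278 + 108 = 386;  684 + 386 = 1070

1070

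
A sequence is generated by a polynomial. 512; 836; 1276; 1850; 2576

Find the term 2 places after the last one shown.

324, 440, 574, 726
116, 134, 152
18, 18
Third differences constant at 18.
152 + 18 = 170;  726 + 170 = 896;  2576 + 896 = 3472
170 + 18 = 188;  896 + 188 = 1084;  3472 + 1084 = 4556

4556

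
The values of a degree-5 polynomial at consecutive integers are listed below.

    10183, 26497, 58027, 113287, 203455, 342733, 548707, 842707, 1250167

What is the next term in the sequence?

1800985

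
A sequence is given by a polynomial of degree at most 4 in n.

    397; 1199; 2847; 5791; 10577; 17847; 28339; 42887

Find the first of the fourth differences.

First differences: 802, 1648, 2944, 4786, 7270, 10492, 14548
Second differences: 846, 1296, 1842, 2484, 3222, 4056
Third differences: 450, 546, 642, 738, 834
Fourth differences: 96, 96, 96, 96

96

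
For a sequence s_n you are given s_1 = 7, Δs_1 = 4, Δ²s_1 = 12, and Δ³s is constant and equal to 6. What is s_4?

61

Build the table forward from the leading diagonal:
Δ³: 6, 6, 6, 6
Δ²: 12, 18, 24, 30
Δ: 4, 16, 34, 58
s: 7, 11, 27, 61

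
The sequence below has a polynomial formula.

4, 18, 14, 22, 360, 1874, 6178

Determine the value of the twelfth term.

14, -4, 8, 338, 1514, 4304
-18, 12, 330, 1176, 2790
30, 318, 846, 1614
288, 528, 768
240, 240
The fifth differences are constant (240).
768 + 240 = 1008;  1614 + 1008 = 2622;  2790 + 2622 = 5412;  4304 + 5412 = 9716;  6178 + 9716 = 15894
1008 + 240 = 1248;  2622 + 1248 = 3870;  5412 + 3870 = 9282;  9716 + 9282 = 18998;  15894 + 18998 = 34892
1248 + 240 = 1488;  3870 + 1488 = 5358;  9282 + 5358 = 14640;  18998 + 14640 = 33638;  34892 + 33638 = 68530
1488 + 240 = 1728;  5358 + 1728 = 7086;  14640 + 7086 = 21726;  33638 + 21726 = 55364;  68530 + 55364 = 123894
1728 + 240 = 1968;  7086 + 1968 = 9054;  21726 + 9054 = 30780;  55364 + 30780 = 86144;  123894 + 86144 = 210038

210038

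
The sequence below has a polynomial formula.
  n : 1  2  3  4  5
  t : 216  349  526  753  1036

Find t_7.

1794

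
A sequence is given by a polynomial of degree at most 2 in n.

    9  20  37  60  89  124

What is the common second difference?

Δ: 11, 17, 23, 29, 35
Δ²: 6, 6, 6, 6

6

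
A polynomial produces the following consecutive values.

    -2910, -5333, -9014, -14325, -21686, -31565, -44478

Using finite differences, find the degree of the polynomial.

D1: -2423, -3681, -5311, -7361, -9879, -12913
D2: -1258, -1630, -2050, -2518, -3034
D3: -372, -420, -468, -516
D4: -48, -48, -48
The fourth differences are constant, so the polynomial has degree 4.

4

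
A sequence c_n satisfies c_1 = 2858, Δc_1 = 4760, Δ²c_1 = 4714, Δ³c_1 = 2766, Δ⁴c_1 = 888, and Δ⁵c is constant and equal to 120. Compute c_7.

Build the table forward from the leading diagonal:
Fifth differences: 120, 120, 120, 120, 120, 120, 120
Fourth differences: 888, 1008, 1128, 1248, 1368, 1488, 1608
Third differences: 2766, 3654, 4662, 5790, 7038, 8406, 9894
Second differences: 4714, 7480, 11134, 15796, 21586, 28624, 37030
First differences: 4760, 9474, 16954, 28088, 43884, 65470, 94094
c: 2858, 7618, 17092, 34046, 62134, 106018, 171488

171488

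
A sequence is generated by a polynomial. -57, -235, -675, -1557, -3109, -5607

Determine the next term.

-9375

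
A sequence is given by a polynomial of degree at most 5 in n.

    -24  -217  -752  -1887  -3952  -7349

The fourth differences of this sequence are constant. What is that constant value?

D1: -193, -535, -1135, -2065, -3397
D2: -342, -600, -930, -1332
D3: -258, -330, -402
D4: -72, -72

-72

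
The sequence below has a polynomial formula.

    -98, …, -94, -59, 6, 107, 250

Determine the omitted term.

-105

Using the last 5 terms:
35, 65, 101, 143
30, 36, 42
6, 6
Constant third difference = 6.
Extend backward: 30 − 6 = 24;  35 − 24 = 11;  -94 − 11 = -105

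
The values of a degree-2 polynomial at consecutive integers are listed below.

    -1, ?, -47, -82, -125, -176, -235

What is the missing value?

Using the last 5 terms:
D1: -35, -43, -51, -59
D2: -8, -8, -8
Constant second difference = -8.
Extend backward: -35 + 8 = -27;  -47 + 27 = -20

-20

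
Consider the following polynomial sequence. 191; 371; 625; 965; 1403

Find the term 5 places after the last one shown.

5483

D1: 180, 254, 340, 438
D2: 74, 86, 98
D3: 12, 12
Third differences constant at 12.
98 + 12 = 110;  438 + 110 = 548;  1403 + 548 = 1951
110 + 12 = 122;  548 + 122 = 670;  1951 + 670 = 2621
122 + 12 = 134;  670 + 134 = 804;  2621 + 804 = 3425
134 + 12 = 146;  804 + 146 = 950;  3425 + 950 = 4375
146 + 12 = 158;  950 + 158 = 1108;  4375 + 1108 = 5483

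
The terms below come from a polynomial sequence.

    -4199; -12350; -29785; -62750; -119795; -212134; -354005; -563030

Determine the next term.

-860575

D1: -8151, -17435, -32965, -57045, -92339, -141871, -209025
D2: -9284, -15530, -24080, -35294, -49532, -67154
D3: -6246, -8550, -11214, -14238, -17622
D4: -2304, -2664, -3024, -3384
D5: -360, -360, -360
The fifth differences are constant (-360).
-3384 − 360 = -3744;  -17622 − 3744 = -21366;  -67154 − 21366 = -88520;  -209025 − 88520 = -297545;  -563030 − 297545 = -860575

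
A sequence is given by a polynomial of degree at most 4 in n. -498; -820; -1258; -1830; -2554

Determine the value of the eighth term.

-5818

D1: -322 , -438 , -572 , -724
D2: -116 , -134 , -152
D3: -18 , -18
The third differences are constant (-18).
-152 − 18 = -170;  -724 − 170 = -894;  -2554 − 894 = -3448
-170 − 18 = -188;  -894 − 188 = -1082;  -3448 − 1082 = -4530
-188 − 18 = -206;  -1082 − 206 = -1288;  -4530 − 1288 = -5818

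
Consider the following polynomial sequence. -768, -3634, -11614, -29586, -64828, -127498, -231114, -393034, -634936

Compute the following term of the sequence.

D1: -2866  -7980  -17972  -35242  -62670  -103616  -161920  -241902
D2: -5114  -9992  -17270  -27428  -40946  -58304  -79982
D3: -4878  -7278  -10158  -13518  -17358  -21678
D4: -2400  -2880  -3360  -3840  -4320
D5: -480  -480  -480  -480
Fifth differences constant at -480.
-4320 − 480 = -4800;  -21678 − 4800 = -26478;  -79982 − 26478 = -106460;  -241902 − 106460 = -348362;  -634936 − 348362 = -983298

-983298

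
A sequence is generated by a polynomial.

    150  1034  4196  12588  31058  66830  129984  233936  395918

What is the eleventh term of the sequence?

First differences: 884  3162  8392  18470  35772  63154  103952  161982
Second differences: 2278  5230  10078  17302  27382  40798  58030
Third differences: 2952  4848  7224  10080  13416  17232
Fourth differences: 1896  2376  2856  3336  3816
Fifth differences: 480  480  480  480
The fifth differences are constant (480).
3816 + 480 = 4296;  17232 + 4296 = 21528;  58030 + 21528 = 79558;  161982 + 79558 = 241540;  395918 + 241540 = 637458
4296 + 480 = 4776;  21528 + 4776 = 26304;  79558 + 26304 = 105862;  241540 + 105862 = 347402;  637458 + 347402 = 984860

984860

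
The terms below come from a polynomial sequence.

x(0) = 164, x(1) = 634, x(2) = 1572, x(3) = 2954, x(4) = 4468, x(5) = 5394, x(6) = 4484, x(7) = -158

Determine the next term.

D1: 470, 938, 1382, 1514, 926, -910, -4642
D2: 468, 444, 132, -588, -1836, -3732
D3: -24, -312, -720, -1248, -1896
D4: -288, -408, -528, -648
D5: -120, -120, -120
The fifth differences are constant (-120).
-648 − 120 = -768;  -1896 − 768 = -2664;  -3732 − 2664 = -6396;  -4642 − 6396 = -11038;  -158 − 11038 = -11196

-11196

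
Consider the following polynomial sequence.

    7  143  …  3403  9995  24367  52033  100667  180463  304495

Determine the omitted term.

877

Using the last 7 terms:
First differences: 6592, 14372, 27666, 48634, 79796, 124032
Second differences: 7780, 13294, 20968, 31162, 44236
Third differences: 5514, 7674, 10194, 13074
Fourth differences: 2160, 2520, 2880
Fifth differences: 360, 360
Constant fifth difference = 360.
Extend backward: 2160 − 360 = 1800;  5514 − 1800 = 3714;  7780 − 3714 = 4066;  6592 − 4066 = 2526;  3403 − 2526 = 877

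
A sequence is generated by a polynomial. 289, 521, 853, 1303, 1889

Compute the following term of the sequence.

2629

Δ: 232 , 332 , 450 , 586
Δ²: 100 , 118 , 136
Δ³: 18 , 18
The third differences are constant (18).
136 + 18 = 154;  586 + 154 = 740;  1889 + 740 = 2629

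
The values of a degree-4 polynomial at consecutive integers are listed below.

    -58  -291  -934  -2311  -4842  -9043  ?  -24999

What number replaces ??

-15526

Using the first 6 terms:
Δ: -233, -643, -1377, -2531, -4201
Δ²: -410, -734, -1154, -1670
Δ³: -324, -420, -516
Δ⁴: -96, -96
Constant fourth difference = -96.
Extend forward: -516 − 96 = -612;  -1670 − 612 = -2282;  -4201 − 2282 = -6483;  -9043 − 6483 = -15526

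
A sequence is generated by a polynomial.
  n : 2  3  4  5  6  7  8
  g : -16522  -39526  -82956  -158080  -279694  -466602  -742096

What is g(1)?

First differences: -23004, -43430, -75124, -121614, -186908, -275494
Second differences: -20426, -31694, -46490, -65294, -88586
Third differences: -11268, -14796, -18804, -23292
Fourth differences: -3528, -4008, -4488
Fifth differences: -480, -480
The fifth differences are constant at -480.
Work back: -3528 + 480 = -3048;  -11268 + 3048 = -8220;  -20426 + 8220 = -12206;  -23004 + 12206 = -10798;  -16522 + 10798 = -5724

-5724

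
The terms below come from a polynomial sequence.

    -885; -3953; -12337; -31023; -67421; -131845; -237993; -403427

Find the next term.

-3068, -8384, -18686, -36398, -64424, -106148, -165434
-5316, -10302, -17712, -28026, -41724, -59286
-4986, -7410, -10314, -13698, -17562
-2424, -2904, -3384, -3864
-480, -480, -480
Fifth differences constant at -480.
-3864 − 480 = -4344;  -17562 − 4344 = -21906;  -59286 − 21906 = -81192;  -165434 − 81192 = -246626;  -403427 − 246626 = -650053

-650053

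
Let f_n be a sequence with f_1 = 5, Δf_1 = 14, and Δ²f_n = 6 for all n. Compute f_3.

Build the table forward from the leading diagonal:
D2: 6, 6, 6
D1: 14, 20, 26
f: 5, 19, 39

39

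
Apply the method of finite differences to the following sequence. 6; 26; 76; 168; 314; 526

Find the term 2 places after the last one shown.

First differences: 20, 50, 92, 146, 212
Second differences: 30, 42, 54, 66
Third differences: 12, 12, 12
Third differences constant at 12.
66 + 12 = 78;  212 + 78 = 290;  526 + 290 = 816
78 + 12 = 90;  290 + 90 = 380;  816 + 380 = 1196

1196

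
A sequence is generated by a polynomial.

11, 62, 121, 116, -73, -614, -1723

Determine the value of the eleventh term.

-17839

First differences: 51  59  -5  -189  -541  -1109
Second differences: 8  -64  -184  -352  -568
Third differences: -72  -120  -168  -216
Fourth differences: -48  -48  -48
The fourth differences are constant (-48).
-216 − 48 = -264;  -568 − 264 = -832;  -1109 − 832 = -1941;  -1723 − 1941 = -3664
-264 − 48 = -312;  -832 − 312 = -1144;  -1941 − 1144 = -3085;  -3664 − 3085 = -6749
-312 − 48 = -360;  -1144 − 360 = -1504;  -3085 − 1504 = -4589;  -6749 − 4589 = -11338
-360 − 48 = -408;  -1504 − 408 = -1912;  -4589 − 1912 = -6501;  -11338 − 6501 = -17839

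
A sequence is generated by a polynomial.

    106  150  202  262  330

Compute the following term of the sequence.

406

First differences: 44, 52, 60, 68
Second differences: 8, 8, 8
Second differences constant at 8.
68 + 8 = 76;  330 + 76 = 406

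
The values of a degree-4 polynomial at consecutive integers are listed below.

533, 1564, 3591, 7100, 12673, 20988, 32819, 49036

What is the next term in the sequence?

70605

D1: 1031  2027  3509  5573  8315  11831  16217
D2: 996  1482  2064  2742  3516  4386
D3: 486  582  678  774  870
D4: 96  96  96  96
The fourth differences are constant (96).
870 + 96 = 966;  4386 + 966 = 5352;  16217 + 5352 = 21569;  49036 + 21569 = 70605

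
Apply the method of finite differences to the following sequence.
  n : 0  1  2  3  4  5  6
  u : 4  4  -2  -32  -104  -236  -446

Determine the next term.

-752

0 , -6 , -30 , -72 , -132 , -210
-6 , -24 , -42 , -60 , -78
-18 , -18 , -18 , -18
Constant third difference = -18, so extend:
-78 − 18 = -96;  -210 − 96 = -306;  -446 − 306 = -752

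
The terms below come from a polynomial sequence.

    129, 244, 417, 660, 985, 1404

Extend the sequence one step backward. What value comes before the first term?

60

D1: 115, 173, 243, 325, 419
D2: 58, 70, 82, 94
D3: 12, 12, 12
The third differences are constant at 12.
Work back: 58 − 12 = 46;  115 − 46 = 69;  129 − 69 = 60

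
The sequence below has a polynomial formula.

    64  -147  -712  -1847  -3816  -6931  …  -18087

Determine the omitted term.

-11552

Using the first 6 terms:
First differences: -211, -565, -1135, -1969, -3115
Second differences: -354, -570, -834, -1146
Third differences: -216, -264, -312
Fourth differences: -48, -48
Constant fourth difference = -48.
Extend forward: -312 − 48 = -360;  -1146 − 360 = -1506;  -3115 − 1506 = -4621;  -6931 − 4621 = -11552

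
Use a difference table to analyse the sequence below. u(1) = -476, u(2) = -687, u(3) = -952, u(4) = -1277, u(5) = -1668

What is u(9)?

-4012

First differences: -211, -265, -325, -391
Second differences: -54, -60, -66
Third differences: -6, -6
Third differences constant at -6.
-66 − 6 = -72;  -391 − 72 = -463;  -1668 − 463 = -2131
-72 − 6 = -78;  -463 − 78 = -541;  -2131 − 541 = -2672
-78 − 6 = -84;  -541 − 84 = -625;  -2672 − 625 = -3297
-84 − 6 = -90;  -625 − 90 = -715;  -3297 − 715 = -4012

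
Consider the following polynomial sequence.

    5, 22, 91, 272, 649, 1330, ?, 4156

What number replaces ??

Using the first 6 terms:
Δ: 17, 69, 181, 377, 681
Δ²: 52, 112, 196, 304
Δ³: 60, 84, 108
Δ⁴: 24, 24
Constant fourth difference = 24.
Extend forward: 108 + 24 = 132;  304 + 132 = 436;  681 + 436 = 1117;  1330 + 1117 = 2447

2447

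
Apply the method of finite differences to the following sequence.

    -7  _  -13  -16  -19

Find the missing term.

Using the last 3 terms:
First differences: -3, -3
Constant first difference = -3.
Extend backward: -13 + 3 = -10

-10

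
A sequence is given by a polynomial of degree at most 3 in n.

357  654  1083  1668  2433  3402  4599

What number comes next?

6048

First differences: 297, 429, 585, 765, 969, 1197
Second differences: 132, 156, 180, 204, 228
Third differences: 24, 24, 24, 24
Constant third difference = 24, so extend:
228 + 24 = 252;  1197 + 252 = 1449;  4599 + 1449 = 6048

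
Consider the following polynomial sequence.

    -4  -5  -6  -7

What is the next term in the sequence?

-8

Δ: -1  -1  -1
Constant first difference = -1, so extend:
-7 − 1 = -8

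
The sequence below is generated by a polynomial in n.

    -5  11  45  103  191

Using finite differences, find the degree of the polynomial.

Δ: 16, 34, 58, 88
Δ²: 18, 24, 30
Δ³: 6, 6
The third differences are constant, so the polynomial has degree 3.

3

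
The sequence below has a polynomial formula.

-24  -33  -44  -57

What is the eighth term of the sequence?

-9 , -11 , -13
-2 , -2
The second differences are constant (-2).
-13 − 2 = -15;  -57 − 15 = -72
-15 − 2 = -17;  -72 − 17 = -89
-17 − 2 = -19;  -89 − 19 = -108
-19 − 2 = -21;  -108 − 21 = -129

-129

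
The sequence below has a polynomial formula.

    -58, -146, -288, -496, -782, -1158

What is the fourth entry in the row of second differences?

First differences: -88, -142, -208, -286, -376
Second differences: -54, -66, -78, -90
Third differences: -12, -12, -12

-90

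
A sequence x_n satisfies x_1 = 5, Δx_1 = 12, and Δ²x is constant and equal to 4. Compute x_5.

77

Build the table forward from the leading diagonal:
Second differences: 4  4  4  4  4
First differences: 12  16  20  24  28
x: 5  17  33  53  77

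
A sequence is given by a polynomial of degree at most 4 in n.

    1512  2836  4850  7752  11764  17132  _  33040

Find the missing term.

24126

Using the first 6 terms:
1324  2014  2902  4012  5368
690  888  1110  1356
198  222  246
24  24
Constant fourth difference = 24.
Extend forward: 246 + 24 = 270;  1356 + 270 = 1626;  5368 + 1626 = 6994;  17132 + 6994 = 24126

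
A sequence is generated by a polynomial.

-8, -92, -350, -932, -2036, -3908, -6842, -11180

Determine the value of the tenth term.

D1: -84, -258, -582, -1104, -1872, -2934, -4338
D2: -174, -324, -522, -768, -1062, -1404
D3: -150, -198, -246, -294, -342
D4: -48, -48, -48, -48
Constant fourth difference = -48, so extend:
-342 − 48 = -390;  -1404 − 390 = -1794;  -4338 − 1794 = -6132;  -11180 − 6132 = -17312
-390 − 48 = -438;  -1794 − 438 = -2232;  -6132 − 2232 = -8364;  -17312 − 8364 = -25676

-25676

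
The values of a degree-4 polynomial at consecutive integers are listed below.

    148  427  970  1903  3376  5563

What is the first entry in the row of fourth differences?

First differences: 279, 543, 933, 1473, 2187
Second differences: 264, 390, 540, 714
Third differences: 126, 150, 174
Fourth differences: 24, 24

24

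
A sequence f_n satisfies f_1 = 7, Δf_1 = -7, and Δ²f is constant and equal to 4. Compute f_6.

Build the table forward from the leading diagonal:
D2: 4, 4, 4, 4, 4, 4
D1: -7, -3, 1, 5, 9, 13
f: 7, 0, -3, -2, 3, 12

12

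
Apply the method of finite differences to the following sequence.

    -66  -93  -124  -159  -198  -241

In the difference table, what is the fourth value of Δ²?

-4

D1: -27, -31, -35, -39, -43
D2: -4, -4, -4, -4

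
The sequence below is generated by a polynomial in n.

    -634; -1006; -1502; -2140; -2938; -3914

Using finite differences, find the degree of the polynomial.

-372, -496, -638, -798, -976
-124, -142, -160, -178
-18, -18, -18
The third differences are constant, so the polynomial has degree 3.

3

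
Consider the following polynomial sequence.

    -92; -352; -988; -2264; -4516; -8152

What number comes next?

First differences: -260 , -636 , -1276 , -2252 , -3636
Second differences: -376 , -640 , -976 , -1384
Third differences: -264 , -336 , -408
Fourth differences: -72 , -72
The fourth differences are constant (-72).
-408 − 72 = -480;  -1384 − 480 = -1864;  -3636 − 1864 = -5500;  -8152 − 5500 = -13652

-13652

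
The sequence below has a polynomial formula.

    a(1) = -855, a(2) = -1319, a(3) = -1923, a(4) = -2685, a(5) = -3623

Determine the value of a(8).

-7673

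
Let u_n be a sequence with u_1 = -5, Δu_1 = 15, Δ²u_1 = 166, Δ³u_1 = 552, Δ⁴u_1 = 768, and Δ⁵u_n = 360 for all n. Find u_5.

4027

Build the table forward from the leading diagonal:
D5: 360, 360, 360, 360, 360
D4: 768, 1128, 1488, 1848, 2208
D3: 552, 1320, 2448, 3936, 5784
D2: 166, 718, 2038, 4486, 8422
D1: 15, 181, 899, 2937, 7423
u: -5, 10, 191, 1090, 4027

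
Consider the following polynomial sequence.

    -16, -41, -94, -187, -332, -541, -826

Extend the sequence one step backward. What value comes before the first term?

-7

D1: -25, -53, -93, -145, -209, -285
D2: -28, -40, -52, -64, -76
D3: -12, -12, -12, -12
The third differences are constant at -12.
Work back: -28 + 12 = -16;  -25 + 16 = -9;  -16 + 9 = -7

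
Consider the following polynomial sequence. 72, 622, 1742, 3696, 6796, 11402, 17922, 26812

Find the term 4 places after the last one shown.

550 , 1120 , 1954 , 3100 , 4606 , 6520 , 8890
570 , 834 , 1146 , 1506 , 1914 , 2370
264 , 312 , 360 , 408 , 456
48 , 48 , 48 , 48
The fourth differences are constant (48).
456 + 48 = 504;  2370 + 504 = 2874;  8890 + 2874 = 11764;  26812 + 11764 = 38576
504 + 48 = 552;  2874 + 552 = 3426;  11764 + 3426 = 15190;  38576 + 15190 = 53766
552 + 48 = 600;  3426 + 600 = 4026;  15190 + 4026 = 19216;  53766 + 19216 = 72982
600 + 48 = 648;  4026 + 648 = 4674;  19216 + 4674 = 23890;  72982 + 23890 = 96872

96872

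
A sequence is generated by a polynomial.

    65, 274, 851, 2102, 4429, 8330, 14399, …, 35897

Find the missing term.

23326

Using the first 7 terms:
209  577  1251  2327  3901  6069
368  674  1076  1574  2168
306  402  498  594
96  96  96
Constant fourth difference = 96.
Extend forward: 594 + 96 = 690;  2168 + 690 = 2858;  6069 + 2858 = 8927;  14399 + 8927 = 23326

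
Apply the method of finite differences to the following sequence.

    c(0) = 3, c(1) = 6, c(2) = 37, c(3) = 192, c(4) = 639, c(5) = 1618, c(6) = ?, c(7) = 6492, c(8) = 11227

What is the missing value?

3441

Using the first 6 terms:
First differences: 3, 31, 155, 447, 979
Second differences: 28, 124, 292, 532
Third differences: 96, 168, 240
Fourth differences: 72, 72
Constant fourth difference = 72.
Extend forward: 240 + 72 = 312;  532 + 312 = 844;  979 + 844 = 1823;  1618 + 1823 = 3441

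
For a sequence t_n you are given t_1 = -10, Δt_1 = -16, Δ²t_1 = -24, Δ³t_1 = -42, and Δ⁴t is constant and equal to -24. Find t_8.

-2936

Build the table forward from the leading diagonal:
Δ⁴: -24, -24, -24, -24, -24, -24, -24, -24
Δ³: -42, -66, -90, -114, -138, -162, -186, -210
Δ²: -24, -66, -132, -222, -336, -474, -636, -822
Δ: -16, -40, -106, -238, -460, -796, -1270, -1906
t: -10, -26, -66, -172, -410, -870, -1666, -2936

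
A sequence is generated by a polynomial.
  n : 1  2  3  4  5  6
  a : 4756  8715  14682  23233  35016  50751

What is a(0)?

2301

Δ: 3959, 5967, 8551, 11783, 15735
Δ²: 2008, 2584, 3232, 3952
Δ³: 576, 648, 720
Δ⁴: 72, 72
The fourth differences are constant at 72.
Work back: 576 − 72 = 504;  2008 − 504 = 1504;  3959 − 1504 = 2455;  4756 − 2455 = 2301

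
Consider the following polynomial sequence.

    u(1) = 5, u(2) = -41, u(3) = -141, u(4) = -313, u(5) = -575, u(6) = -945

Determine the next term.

D1: -46  -100  -172  -262  -370
D2: -54  -72  -90  -108
D3: -18  -18  -18
Constant third difference = -18, so extend:
-108 − 18 = -126;  -370 − 126 = -496;  -945 − 496 = -1441

-1441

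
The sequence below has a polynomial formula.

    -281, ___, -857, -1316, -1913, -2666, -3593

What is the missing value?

Using the last 5 terms:
-459, -597, -753, -927
-138, -156, -174
-18, -18
Constant third difference = -18.
Extend backward: -138 + 18 = -120;  -459 + 120 = -339;  -857 + 339 = -518

-518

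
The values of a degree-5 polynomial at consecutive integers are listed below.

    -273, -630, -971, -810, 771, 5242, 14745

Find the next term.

32214

First differences: -357 , -341 , 161 , 1581 , 4471 , 9503
Second differences: 16 , 502 , 1420 , 2890 , 5032
Third differences: 486 , 918 , 1470 , 2142
Fourth differences: 432 , 552 , 672
Fifth differences: 120 , 120
Constant fifth difference = 120, so extend:
672 + 120 = 792;  2142 + 792 = 2934;  5032 + 2934 = 7966;  9503 + 7966 = 17469;  14745 + 17469 = 32214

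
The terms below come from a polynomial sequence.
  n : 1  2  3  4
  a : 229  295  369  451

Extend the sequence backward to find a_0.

66, 74, 82
8, 8
The second differences are constant at 8.
Work back: 66 − 8 = 58;  229 − 58 = 171

171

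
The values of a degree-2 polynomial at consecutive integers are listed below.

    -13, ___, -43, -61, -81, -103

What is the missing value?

Using the last 4 terms:
D1: -18  -20  -22
D2: -2  -2
Constant second difference = -2.
Extend backward: -18 + 2 = -16;  -43 + 16 = -27

-27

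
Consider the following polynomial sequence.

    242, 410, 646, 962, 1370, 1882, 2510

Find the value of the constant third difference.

D1: 168, 236, 316, 408, 512, 628
D2: 68, 80, 92, 104, 116
D3: 12, 12, 12, 12

12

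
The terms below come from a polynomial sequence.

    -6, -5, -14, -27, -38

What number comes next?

1, -9, -13, -11
-10, -4, 2
6, 6
Constant third difference = 6, so extend:
2 + 6 = 8;  -11 + 8 = -3;  -38 − 3 = -41

-41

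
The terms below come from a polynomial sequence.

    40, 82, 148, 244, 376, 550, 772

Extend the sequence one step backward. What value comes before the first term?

42, 66, 96, 132, 174, 222
24, 30, 36, 42, 48
6, 6, 6, 6
The third differences are constant at 6.
Work back: 24 − 6 = 18;  42 − 18 = 24;  40 − 24 = 16

16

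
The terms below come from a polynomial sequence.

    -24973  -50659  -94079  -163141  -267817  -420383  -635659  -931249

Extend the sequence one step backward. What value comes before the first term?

-10937

-25686, -43420, -69062, -104676, -152566, -215276, -295590
-17734, -25642, -35614, -47890, -62710, -80314
-7908, -9972, -12276, -14820, -17604
-2064, -2304, -2544, -2784
-240, -240, -240
The fifth differences are constant at -240.
Work back: -2064 + 240 = -1824;  -7908 + 1824 = -6084;  -17734 + 6084 = -11650;  -25686 + 11650 = -14036;  -24973 + 14036 = -10937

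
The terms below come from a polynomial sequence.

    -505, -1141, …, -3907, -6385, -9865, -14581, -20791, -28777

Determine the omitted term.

Using the last 6 terms:
-2478  -3480  -4716  -6210  -7986
-1002  -1236  -1494  -1776
-234  -258  -282
-24  -24
Constant fourth difference = -24.
Extend backward: -234 + 24 = -210;  -1002 + 210 = -792;  -2478 + 792 = -1686;  -3907 + 1686 = -2221

-2221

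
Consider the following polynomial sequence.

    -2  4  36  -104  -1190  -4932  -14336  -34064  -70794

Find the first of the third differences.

-198

D1: 6, 32, -140, -1086, -3742, -9404, -19728, -36730
D2: 26, -172, -946, -2656, -5662, -10324, -17002
D3: -198, -774, -1710, -3006, -4662, -6678
D4: -576, -936, -1296, -1656, -2016
D5: -360, -360, -360, -360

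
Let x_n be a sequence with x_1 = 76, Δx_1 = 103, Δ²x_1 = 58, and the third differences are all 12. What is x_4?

571

Build the table forward from the leading diagonal:
D3: 12, 12, 12, 12
D2: 58, 70, 82, 94
D1: 103, 161, 231, 313
x: 76, 179, 340, 571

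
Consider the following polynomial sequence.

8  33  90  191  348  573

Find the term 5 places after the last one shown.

3138

D1: 25, 57, 101, 157, 225
D2: 32, 44, 56, 68
D3: 12, 12, 12
Third differences constant at 12.
68 + 12 = 80;  225 + 80 = 305;  573 + 305 = 878
80 + 12 = 92;  305 + 92 = 397;  878 + 397 = 1275
92 + 12 = 104;  397 + 104 = 501;  1275 + 501 = 1776
104 + 12 = 116;  501 + 116 = 617;  1776 + 617 = 2393
116 + 12 = 128;  617 + 128 = 745;  2393 + 745 = 3138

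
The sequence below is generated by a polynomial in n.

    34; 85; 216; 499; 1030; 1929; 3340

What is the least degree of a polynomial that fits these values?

4

Δ: 51, 131, 283, 531, 899, 1411
Δ²: 80, 152, 248, 368, 512
Δ³: 72, 96, 120, 144
Δ⁴: 24, 24, 24
The fourth differences are constant, so the polynomial has degree 4.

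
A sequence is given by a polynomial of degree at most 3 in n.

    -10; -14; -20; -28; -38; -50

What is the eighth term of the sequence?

-80

-4, -6, -8, -10, -12
-2, -2, -2, -2
Second differences constant at -2.
-12 − 2 = -14;  -50 − 14 = -64
-14 − 2 = -16;  -64 − 16 = -80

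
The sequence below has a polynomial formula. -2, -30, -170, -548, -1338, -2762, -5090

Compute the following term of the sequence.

-28, -140, -378, -790, -1424, -2328
-112, -238, -412, -634, -904
-126, -174, -222, -270
-48, -48, -48
The fourth differences are constant (-48).
-270 − 48 = -318;  -904 − 318 = -1222;  -2328 − 1222 = -3550;  -5090 − 3550 = -8640

-8640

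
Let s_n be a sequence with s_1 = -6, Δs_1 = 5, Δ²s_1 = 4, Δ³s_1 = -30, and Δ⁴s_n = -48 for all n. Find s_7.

-1236

Build the table forward from the leading diagonal:
D4: -48  -48  -48  -48  -48  -48  -48
D3: -30  -78  -126  -174  -222  -270  -318
D2: 4  -26  -104  -230  -404  -626  -896
D1: 5  9  -17  -121  -351  -755  -1381
s: -6  -1  8  -9  -130  -481  -1236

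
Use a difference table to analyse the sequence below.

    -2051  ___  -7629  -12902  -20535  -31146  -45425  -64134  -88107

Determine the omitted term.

-4170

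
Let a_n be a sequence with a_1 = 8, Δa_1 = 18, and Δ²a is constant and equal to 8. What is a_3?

52

Build the table forward from the leading diagonal:
D2: 8  8  8
D1: 18  26  34
a: 8  26  52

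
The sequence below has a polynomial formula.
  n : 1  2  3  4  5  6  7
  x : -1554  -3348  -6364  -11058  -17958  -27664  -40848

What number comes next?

-1794, -3016, -4694, -6900, -9706, -13184
-1222, -1678, -2206, -2806, -3478
-456, -528, -600, -672
-72, -72, -72
The fourth differences are constant (-72).
-672 − 72 = -744;  -3478 − 744 = -4222;  -13184 − 4222 = -17406;  -40848 − 17406 = -58254

-58254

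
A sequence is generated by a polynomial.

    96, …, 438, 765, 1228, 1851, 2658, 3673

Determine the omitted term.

Using the last 6 terms:
D1: 327  463  623  807  1015
D2: 136  160  184  208
D3: 24  24  24
Constant third difference = 24.
Extend backward: 136 − 24 = 112;  327 − 112 = 215;  438 − 215 = 223

223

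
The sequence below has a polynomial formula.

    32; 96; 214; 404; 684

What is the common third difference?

18

Δ: 64, 118, 190, 280
Δ²: 54, 72, 90
Δ³: 18, 18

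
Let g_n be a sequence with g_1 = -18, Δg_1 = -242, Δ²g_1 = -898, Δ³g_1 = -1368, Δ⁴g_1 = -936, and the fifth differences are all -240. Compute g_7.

-57780

Build the table forward from the leading diagonal:
D5: -240  -240  -240  -240  -240  -240  -240
D4: -936  -1176  -1416  -1656  -1896  -2136  -2376
D3: -1368  -2304  -3480  -4896  -6552  -8448  -10584
D2: -898  -2266  -4570  -8050  -12946  -19498  -27946
D1: -242  -1140  -3406  -7976  -16026  -28972  -48470
g: -18  -260  -1400  -4806  -12782  -28808  -57780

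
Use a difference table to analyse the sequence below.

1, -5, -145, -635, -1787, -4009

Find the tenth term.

-35117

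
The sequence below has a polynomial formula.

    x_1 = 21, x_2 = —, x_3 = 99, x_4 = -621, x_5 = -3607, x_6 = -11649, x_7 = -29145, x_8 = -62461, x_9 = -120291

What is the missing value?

95

Using the last 7 terms:
-720, -2986, -8042, -17496, -33316, -57830
-2266, -5056, -9454, -15820, -24514
-2790, -4398, -6366, -8694
-1608, -1968, -2328
-360, -360
Constant fifth difference = -360.
Extend backward: -1608 + 360 = -1248;  -2790 + 1248 = -1542;  -2266 + 1542 = -724;  -720 + 724 = 4;  99 − 4 = 95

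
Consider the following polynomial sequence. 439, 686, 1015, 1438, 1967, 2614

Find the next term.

3391

D1: 247, 329, 423, 529, 647
D2: 82, 94, 106, 118
D3: 12, 12, 12
The third differences are constant (12).
118 + 12 = 130;  647 + 130 = 777;  2614 + 777 = 3391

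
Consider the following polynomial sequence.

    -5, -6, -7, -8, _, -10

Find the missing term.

-9

Using the first 4 terms:
-1  -1  -1
Constant first difference = -1.
Extend forward: -8 − 1 = -9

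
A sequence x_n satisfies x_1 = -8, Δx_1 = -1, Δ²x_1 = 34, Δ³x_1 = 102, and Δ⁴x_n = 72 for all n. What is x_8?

Build the table forward from the leading diagonal:
Fourth differences: 72  72  72  72  72  72  72  72
Third differences: 102  174  246  318  390  462  534  606
Second differences: 34  136  310  556  874  1264  1726  2260
First differences: -1  33  169  479  1035  1909  3173  4899
x: -8  -9  24  193  672  1707  3616  6789

6789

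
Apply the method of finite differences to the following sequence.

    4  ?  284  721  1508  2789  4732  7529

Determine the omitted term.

77

Using the last 6 terms:
437, 787, 1281, 1943, 2797
350, 494, 662, 854
144, 168, 192
24, 24
Constant fourth difference = 24.
Extend backward: 144 − 24 = 120;  350 − 120 = 230;  437 − 230 = 207;  284 − 207 = 77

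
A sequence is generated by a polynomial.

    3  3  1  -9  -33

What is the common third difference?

-6

D1: 0, -2, -10, -24
D2: -2, -8, -14
D3: -6, -6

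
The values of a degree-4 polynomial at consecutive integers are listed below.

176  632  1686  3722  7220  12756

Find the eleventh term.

97886

Δ: 456, 1054, 2036, 3498, 5536
Δ²: 598, 982, 1462, 2038
Δ³: 384, 480, 576
Δ⁴: 96, 96
Fourth differences constant at 96.
576 + 96 = 672;  2038 + 672 = 2710;  5536 + 2710 = 8246;  12756 + 8246 = 21002
672 + 96 = 768;  2710 + 768 = 3478;  8246 + 3478 = 11724;  21002 + 11724 = 32726
768 + 96 = 864;  3478 + 864 = 4342;  11724 + 4342 = 16066;  32726 + 16066 = 48792
864 + 96 = 960;  4342 + 960 = 5302;  16066 + 5302 = 21368;  48792 + 21368 = 70160
960 + 96 = 1056;  5302 + 1056 = 6358;  21368 + 6358 = 27726;  70160 + 27726 = 97886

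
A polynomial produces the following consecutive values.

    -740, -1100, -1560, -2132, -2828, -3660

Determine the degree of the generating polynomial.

D1: -360, -460, -572, -696, -832
D2: -100, -112, -124, -136
D3: -12, -12, -12
The third differences are constant, so the polynomial has degree 3.

3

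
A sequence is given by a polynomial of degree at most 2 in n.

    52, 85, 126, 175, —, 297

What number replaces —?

Using the first 4 terms:
33, 41, 49
8, 8
Constant second difference = 8.
Extend forward: 49 + 8 = 57;  175 + 57 = 232

232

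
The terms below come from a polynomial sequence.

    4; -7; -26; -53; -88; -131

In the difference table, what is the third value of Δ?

-27

Δ: -11, -19, -27, -35, -43
Δ²: -8, -8, -8, -8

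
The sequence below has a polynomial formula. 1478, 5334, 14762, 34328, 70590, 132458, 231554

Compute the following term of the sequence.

Δ: 3856  9428  19566  36262  61868  99096
Δ²: 5572  10138  16696  25606  37228
Δ³: 4566  6558  8910  11622
Δ⁴: 1992  2352  2712
Δ⁵: 360  360
Fifth differences constant at 360.
2712 + 360 = 3072;  11622 + 3072 = 14694;  37228 + 14694 = 51922;  99096 + 51922 = 151018;  231554 + 151018 = 382572

382572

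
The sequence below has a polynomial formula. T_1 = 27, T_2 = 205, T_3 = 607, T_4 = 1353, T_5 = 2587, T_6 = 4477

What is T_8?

178  402  746  1234  1890
224  344  488  656
120  144  168
24  24
Constant fourth difference = 24, so extend:
168 + 24 = 192;  656 + 192 = 848;  1890 + 848 = 2738;  4477 + 2738 = 7215
192 + 24 = 216;  848 + 216 = 1064;  2738 + 1064 = 3802;  7215 + 3802 = 11017

11017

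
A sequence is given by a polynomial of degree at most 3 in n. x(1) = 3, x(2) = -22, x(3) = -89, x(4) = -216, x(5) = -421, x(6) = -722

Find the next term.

-1137

D1: -25 , -67 , -127 , -205 , -301
D2: -42 , -60 , -78 , -96
D3: -18 , -18 , -18
Third differences constant at -18.
-96 − 18 = -114;  -301 − 114 = -415;  -722 − 415 = -1137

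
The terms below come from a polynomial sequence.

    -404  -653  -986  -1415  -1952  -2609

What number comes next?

-3398

D1: -249, -333, -429, -537, -657
D2: -84, -96, -108, -120
D3: -12, -12, -12
The third differences are constant (-12).
-120 − 12 = -132;  -657 − 132 = -789;  -2609 − 789 = -3398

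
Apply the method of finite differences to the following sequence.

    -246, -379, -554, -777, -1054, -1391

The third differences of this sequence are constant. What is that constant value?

-6

Δ: -133, -175, -223, -277, -337
Δ²: -42, -48, -54, -60
Δ³: -6, -6, -6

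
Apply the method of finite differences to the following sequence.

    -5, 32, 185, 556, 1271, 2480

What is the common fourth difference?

24

D1: 37, 153, 371, 715, 1209
D2: 116, 218, 344, 494
D3: 102, 126, 150
D4: 24, 24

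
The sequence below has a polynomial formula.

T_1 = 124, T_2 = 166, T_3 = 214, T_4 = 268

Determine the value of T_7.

466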